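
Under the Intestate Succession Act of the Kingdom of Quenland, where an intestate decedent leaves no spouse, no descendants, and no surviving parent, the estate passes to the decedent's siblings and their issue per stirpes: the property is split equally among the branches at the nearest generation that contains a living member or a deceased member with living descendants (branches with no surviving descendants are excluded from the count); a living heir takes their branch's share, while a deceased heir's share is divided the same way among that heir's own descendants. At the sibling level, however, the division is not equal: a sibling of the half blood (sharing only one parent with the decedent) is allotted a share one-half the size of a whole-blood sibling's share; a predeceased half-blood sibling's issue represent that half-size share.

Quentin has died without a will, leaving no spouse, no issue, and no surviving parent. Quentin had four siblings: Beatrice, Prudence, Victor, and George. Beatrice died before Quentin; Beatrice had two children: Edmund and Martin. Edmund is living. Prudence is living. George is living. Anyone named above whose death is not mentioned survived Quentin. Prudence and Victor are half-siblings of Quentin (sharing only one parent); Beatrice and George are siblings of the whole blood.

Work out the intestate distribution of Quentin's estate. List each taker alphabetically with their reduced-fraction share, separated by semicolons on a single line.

No spouse, descendants, or parent survives, so the estate passes to Quentin's siblings per stirpes.
Half-blood siblings count for one-half the weight of whole-blood siblings at the initial division.
Dividing 1 in proportion to weights (total weight 3): Beatrice (weight 1) → 1/3; Prudence (weight 1/2) → 1/6; Victor (weight 1/2) → 1/6; George (weight 1) → 1/3.
Beatrice predeceased; the 1/3 allotted to Beatrice's branch passes to Beatrice's issue by representation.
The 1/3 is divided into 2 equal shares of 1/6 among Edmund, Martin.
Edmund is living and takes 1/6.
Martin is living and takes 1/6.
Prudence is living and takes 1/6.
Victor is living and takes 1/6.
George is living and takes 1/3.

Edmund 1/6; George 1/3; Martin 1/6; Prudence 1/6; Victor 1/6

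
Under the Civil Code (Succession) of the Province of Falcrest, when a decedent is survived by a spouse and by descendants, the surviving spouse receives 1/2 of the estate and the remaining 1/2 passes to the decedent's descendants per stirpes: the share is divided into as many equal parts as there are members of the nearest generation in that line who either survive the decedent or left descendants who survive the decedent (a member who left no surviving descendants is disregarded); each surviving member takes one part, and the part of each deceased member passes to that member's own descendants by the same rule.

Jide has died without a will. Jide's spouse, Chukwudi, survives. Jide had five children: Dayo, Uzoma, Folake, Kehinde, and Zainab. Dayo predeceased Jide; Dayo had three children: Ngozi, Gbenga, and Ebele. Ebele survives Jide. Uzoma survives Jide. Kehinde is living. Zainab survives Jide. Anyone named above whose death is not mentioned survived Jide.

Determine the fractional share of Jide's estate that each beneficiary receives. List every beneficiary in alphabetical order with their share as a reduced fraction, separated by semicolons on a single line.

Chukwudi 1/2; Ebele 1/30; Folake 1/10; Gbenga 1/30; Kehinde 1/10; Ngozi 1/30; Uzoma 1/10; Zainab 1/10

Chukwudi, as surviving spouse, takes 1/2.
The remaining 1/2 passes to Jide's descendants per stirpes.
The 1/2 is divided into 5 equal shares of 1/10 among Dayo, Uzoma, Folake, Kehinde, Zainab.
Dayo predeceased; the 1/10 allotted to Dayo's branch passes to Dayo's issue by representation.
The 1/10 is divided into 3 equal shares of 1/30 among Ngozi, Gbenga, Ebele.
Ngozi is living and takes 1/30.
Gbenga is living and takes 1/30.
Ebele is living and takes 1/30.
Uzoma is living and takes 1/10.
Folake is living and takes 1/10.
Kehinde is living and takes 1/10.
Zainab is living and takes 1/10.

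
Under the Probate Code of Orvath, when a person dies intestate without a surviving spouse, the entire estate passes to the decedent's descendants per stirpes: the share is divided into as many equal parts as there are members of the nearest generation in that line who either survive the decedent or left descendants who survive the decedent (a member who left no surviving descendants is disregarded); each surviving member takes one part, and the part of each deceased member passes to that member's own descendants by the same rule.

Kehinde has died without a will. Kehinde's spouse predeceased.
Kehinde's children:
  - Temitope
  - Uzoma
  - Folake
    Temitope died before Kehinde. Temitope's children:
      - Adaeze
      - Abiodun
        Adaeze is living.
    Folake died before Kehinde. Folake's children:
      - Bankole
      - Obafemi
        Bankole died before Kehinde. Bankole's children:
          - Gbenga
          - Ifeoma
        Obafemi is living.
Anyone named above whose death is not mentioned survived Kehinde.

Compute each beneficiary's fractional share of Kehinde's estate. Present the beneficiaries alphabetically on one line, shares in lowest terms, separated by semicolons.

There is no surviving spouse, so the entire estate passes to Kehinde's descendants per stirpes.
The estate is divided into 3 equal shares of 1/3 among Temitope, Uzoma, Folake.
Temitope predeceased; the 1/3 allotted to Temitope's branch passes to Temitope's issue by representation.
The 1/3 is divided into 2 equal shares of 1/6 among Adaeze, Abiodun.
Adaeze is living and takes 1/6.
Abiodun is living and takes 1/6.
Uzoma is living and takes 1/3.
Folake predeceased; the 1/3 allotted to Folake's branch passes to Folake's issue by representation.
The 1/3 is divided into 2 equal shares of 1/6 among Bankole, Obafemi.
Bankole predeceased; the 1/6 allotted to Bankole's branch passes to Bankole's issue by representation.
The 1/6 is divided into 2 equal shares of 1/12 among Gbenga, Ifeoma.
Gbenga is living and takes 1/12.
Ifeoma is living and takes 1/12.
Obafemi is living and takes 1/6.

Abiodun 1/6; Adaeze 1/6; Gbenga 1/12; Ifeoma 1/12; Obafemi 1/6; Uzoma 1/3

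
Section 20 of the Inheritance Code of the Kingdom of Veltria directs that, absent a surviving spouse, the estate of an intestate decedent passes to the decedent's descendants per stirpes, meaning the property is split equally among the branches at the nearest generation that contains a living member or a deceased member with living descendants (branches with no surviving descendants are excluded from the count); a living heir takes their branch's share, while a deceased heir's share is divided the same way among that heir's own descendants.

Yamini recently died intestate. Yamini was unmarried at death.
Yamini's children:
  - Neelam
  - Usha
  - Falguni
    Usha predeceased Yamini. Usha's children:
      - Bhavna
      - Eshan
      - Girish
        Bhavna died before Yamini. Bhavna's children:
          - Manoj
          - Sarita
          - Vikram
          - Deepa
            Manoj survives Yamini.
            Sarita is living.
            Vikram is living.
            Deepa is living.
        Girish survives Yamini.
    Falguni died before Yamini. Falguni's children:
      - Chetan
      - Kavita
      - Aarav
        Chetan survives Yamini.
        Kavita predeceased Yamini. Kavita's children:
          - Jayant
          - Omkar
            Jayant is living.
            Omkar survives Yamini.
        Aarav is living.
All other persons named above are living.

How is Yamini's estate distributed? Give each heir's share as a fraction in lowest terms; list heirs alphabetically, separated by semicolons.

There is no surviving spouse, so the entire estate passes to Yamini's descendants per stirpes.
The estate is divided into 3 equal shares of 1/3 among Neelam, Usha, Falguni.
Neelam is living and takes 1/3.
Usha predeceased; the 1/3 allotted to Usha's branch passes to Usha's issue by representation.
The 1/3 is divided into 3 equal shares of 1/9 among Bhavna, Eshan, Girish.
Bhavna predeceased; the 1/9 allotted to Bhavna's branch passes to Bhavna's issue by representation.
The 1/9 is divided into 4 equal shares of 1/36 among Manoj, Sarita, Vikram, Deepa.
Manoj is living and takes 1/36.
Sarita is living and takes 1/36.
Vikram is living and takes 1/36.
Deepa is living and takes 1/36.
Eshan is living and takes 1/9.
Girish is living and takes 1/9.
Falguni predeceased; the 1/3 allotted to Falguni's branch passes to Falguni's issue by representation.
The 1/3 is divided into 3 equal shares of 1/9 among Chetan, Kavita, Aarav.
Chetan is living and takes 1/9.
Kavita predeceased; the 1/9 allotted to Kavita's branch passes to Kavita's issue by representation.
The 1/9 is divided into 2 equal shares of 1/18 among Jayant, Omkar.
Jayant is living and takes 1/18.
Omkar is living and takes 1/18.
Aarav is living and takes 1/9.

Aarav 1/9; Chetan 1/9; Deepa 1/36; Eshan 1/9; Girish 1/9; Jayant 1/18; Manoj 1/36; Neelam 1/3; Omkar 1/18; Sarita 1/36; Vikram 1/36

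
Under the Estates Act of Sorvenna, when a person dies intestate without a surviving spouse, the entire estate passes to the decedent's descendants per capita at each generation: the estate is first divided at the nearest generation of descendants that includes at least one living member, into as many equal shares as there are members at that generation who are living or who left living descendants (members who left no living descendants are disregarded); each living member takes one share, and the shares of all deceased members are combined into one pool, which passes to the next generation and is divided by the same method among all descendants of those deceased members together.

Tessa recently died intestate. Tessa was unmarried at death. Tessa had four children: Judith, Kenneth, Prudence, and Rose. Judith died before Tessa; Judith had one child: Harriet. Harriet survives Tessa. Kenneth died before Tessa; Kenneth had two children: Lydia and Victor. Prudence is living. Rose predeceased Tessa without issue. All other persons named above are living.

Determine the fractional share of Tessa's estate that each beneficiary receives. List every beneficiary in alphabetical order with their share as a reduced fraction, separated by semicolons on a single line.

Harriet 2/9; Lydia 2/9; Prudence 1/3; Victor 2/9

There is no surviving spouse, so the entire estate passes to Tessa's descendants per capita at each generation.
At generation 1 (Judith, Kenneth, Prudence) there are 3 shares of (1)/3 = 1/3 each.
Living: Prudence — each takes 1/3.
Deceased: Judith and Kenneth. Their combined 2/3 is pooled and carried to generation 2.
At generation 2 (Harriet, Lydia, Victor) there are 3 shares of (2/3)/3 = 2/9 each.
Living: Harriet, Lydia, and Victor — each takes 2/9.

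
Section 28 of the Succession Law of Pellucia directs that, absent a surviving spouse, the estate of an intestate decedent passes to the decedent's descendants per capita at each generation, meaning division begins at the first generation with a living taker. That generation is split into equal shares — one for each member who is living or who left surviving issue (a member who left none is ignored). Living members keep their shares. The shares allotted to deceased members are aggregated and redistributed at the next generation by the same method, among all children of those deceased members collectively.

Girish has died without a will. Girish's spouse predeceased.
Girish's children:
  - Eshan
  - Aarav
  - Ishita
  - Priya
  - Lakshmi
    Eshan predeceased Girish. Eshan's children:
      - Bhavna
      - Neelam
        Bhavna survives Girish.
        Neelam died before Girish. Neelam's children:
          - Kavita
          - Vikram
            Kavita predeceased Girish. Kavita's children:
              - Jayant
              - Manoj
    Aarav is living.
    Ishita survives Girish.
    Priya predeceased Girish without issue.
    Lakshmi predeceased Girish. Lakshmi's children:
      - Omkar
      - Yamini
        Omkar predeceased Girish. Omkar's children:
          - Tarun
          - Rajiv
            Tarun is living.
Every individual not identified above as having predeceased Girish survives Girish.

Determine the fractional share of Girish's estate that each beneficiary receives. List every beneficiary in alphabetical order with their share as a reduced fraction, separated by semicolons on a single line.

Aarav 1/4; Bhavna 1/8; Ishita 1/4; Jayant 1/32; Manoj 1/32; Rajiv 1/16; Tarun 1/16; Vikram 1/16; Yamini 1/8

There is no surviving spouse, so the entire estate passes to Girish's descendants per capita at each generation.
At generation 1 (Eshan, Aarav, Ishita, Lakshmi) there are 4 shares of (1)/4 = 1/4 each.
Living: Aarav and Ishita — each takes 1/4.
Deceased: Eshan and Lakshmi. Their combined 1/2 is pooled and carried to generation 2.
At generation 2 (Bhavna, Neelam, Omkar, Yamini) there are 4 shares of (1/2)/4 = 1/8 each.
Living: Bhavna and Yamini — each takes 1/8.
Deceased: Neelam and Omkar. Their combined 1/4 is pooled and carried to generation 3.
At generation 3 (Kavita, Vikram, Tarun, Rajiv) there are 4 shares of (1/4)/4 = 1/16 each.
Living: Vikram, Tarun, and Rajiv — each takes 1/16.
Deceased: Kavita. That 1/16 share is carried to generation 4.
At generation 4 (Jayant, Manoj) there are 2 shares of (1/16)/2 = 1/32 each.
Living: Jayant and Manoj — each takes 1/32.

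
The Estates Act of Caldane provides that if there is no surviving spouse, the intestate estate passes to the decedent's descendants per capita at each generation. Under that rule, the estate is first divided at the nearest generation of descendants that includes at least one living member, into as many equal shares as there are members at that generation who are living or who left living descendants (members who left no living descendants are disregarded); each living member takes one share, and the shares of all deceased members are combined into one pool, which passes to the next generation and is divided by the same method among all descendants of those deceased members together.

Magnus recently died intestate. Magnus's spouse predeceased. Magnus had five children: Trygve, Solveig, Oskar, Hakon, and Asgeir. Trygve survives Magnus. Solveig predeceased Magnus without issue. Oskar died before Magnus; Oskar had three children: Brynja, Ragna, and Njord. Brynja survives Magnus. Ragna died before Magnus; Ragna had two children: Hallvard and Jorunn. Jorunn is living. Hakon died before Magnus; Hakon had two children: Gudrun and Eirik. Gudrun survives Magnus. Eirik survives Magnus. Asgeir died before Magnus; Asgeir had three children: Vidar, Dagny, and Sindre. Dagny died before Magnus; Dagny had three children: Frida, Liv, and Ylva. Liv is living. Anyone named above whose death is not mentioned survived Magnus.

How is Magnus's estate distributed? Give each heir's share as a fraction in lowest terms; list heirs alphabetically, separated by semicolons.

Brynja 3/32; Eirik 3/32; Frida 3/80; Gudrun 3/32; Hallvard 3/80; Jorunn 3/80; Liv 3/80; Njord 3/32; Sindre 3/32; Trygve 1/4; Vidar 3/32; Ylva 3/80

There is no surviving spouse, so the entire estate passes to Magnus's descendants per capita at each generation.
At generation 1 (Trygve, Oskar, Hakon, Asgeir) there are 4 shares of (1)/4 = 1/4 each.
Living: Trygve — each takes 1/4.
Deceased: Oskar, Hakon, and Asgeir. Their combined 3/4 is pooled and carried to generation 2.
At generation 2 (Brynja, Ragna, Njord, Gudrun, Eirik, Vidar, Dagny, Sindre) there are 8 shares of (3/4)/8 = 3/32 each.
Living: Brynja, Njord, Gudrun, Eirik, Vidar, and Sindre — each takes 3/32.
Deceased: Ragna and Dagny. Their combined 3/16 is pooled and carried to generation 3.
At generation 3 (Hallvard, Jorunn, Frida, Liv, Ylva) there are 5 shares of (3/16)/5 = 3/80 each.
Living: Hallvard, Jorunn, Frida, Liv, and Ylva — each takes 3/80.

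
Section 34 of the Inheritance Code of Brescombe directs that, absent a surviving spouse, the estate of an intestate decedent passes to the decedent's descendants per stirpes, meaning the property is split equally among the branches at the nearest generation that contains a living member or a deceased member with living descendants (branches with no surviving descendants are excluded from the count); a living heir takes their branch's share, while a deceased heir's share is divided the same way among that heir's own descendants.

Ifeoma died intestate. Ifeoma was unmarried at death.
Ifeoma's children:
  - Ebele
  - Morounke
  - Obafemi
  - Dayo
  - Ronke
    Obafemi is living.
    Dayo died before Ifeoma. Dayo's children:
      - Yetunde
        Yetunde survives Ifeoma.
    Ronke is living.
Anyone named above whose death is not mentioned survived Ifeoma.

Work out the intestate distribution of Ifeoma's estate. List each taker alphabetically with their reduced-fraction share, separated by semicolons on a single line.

There is no surviving spouse, so the entire estate passes to Ifeoma's descendants per stirpes.
The estate is divided into 5 equal shares of 1/5 among Ebele, Morounke, Obafemi, Dayo, Ronke.
Ebele is living and takes 1/5.
Morounke is living and takes 1/5.
Obafemi is living and takes 1/5.
Dayo predeceased; the 1/5 allotted to Dayo's branch passes to Dayo's issue by representation.
Yetunde is the sole taker at this level and receives the full 1/5.
Ronke is living and takes 1/5.

Ebele 1/5; Morounke 1/5; Obafemi 1/5; Ronke 1/5; Yetunde 1/5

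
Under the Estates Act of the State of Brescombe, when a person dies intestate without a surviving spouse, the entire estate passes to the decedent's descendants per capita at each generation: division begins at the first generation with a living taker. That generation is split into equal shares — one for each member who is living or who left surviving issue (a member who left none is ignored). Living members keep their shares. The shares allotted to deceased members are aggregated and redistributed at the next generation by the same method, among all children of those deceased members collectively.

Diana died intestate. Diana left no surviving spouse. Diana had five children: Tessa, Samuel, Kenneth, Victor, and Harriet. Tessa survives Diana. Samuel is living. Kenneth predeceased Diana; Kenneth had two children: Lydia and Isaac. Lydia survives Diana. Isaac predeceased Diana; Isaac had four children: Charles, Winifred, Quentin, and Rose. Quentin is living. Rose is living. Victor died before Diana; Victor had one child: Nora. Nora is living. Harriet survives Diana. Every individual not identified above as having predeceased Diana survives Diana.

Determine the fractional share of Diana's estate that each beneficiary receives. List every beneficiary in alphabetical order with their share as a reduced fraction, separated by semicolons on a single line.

Charles 1/30; Harriet 1/5; Lydia 2/15; Nora 2/15; Quentin 1/30; Rose 1/30; Samuel 1/5; Tessa 1/5; Winifred 1/30

There is no surviving spouse, so the entire estate passes to Diana's descendants per capita at each generation.
At generation 1 (Tessa, Samuel, Kenneth, Victor, Harriet) there are 5 shares of (1)/5 = 1/5 each.
Living: Tessa, Samuel, and Harriet — each takes 1/5.
Deceased: Kenneth and Victor. Their combined 2/5 is pooled and carried to generation 2.
At generation 2 (Lydia, Isaac, Nora) there are 3 shares of (2/5)/3 = 2/15 each.
Living: Lydia and Nora — each takes 2/15.
Deceased: Isaac. That 2/15 share is carried to generation 3.
At generation 3 (Charles, Winifred, Quentin, Rose) there are 4 shares of (2/15)/4 = 1/30 each.
Living: Charles, Winifred, Quentin, and Rose — each takes 1/30.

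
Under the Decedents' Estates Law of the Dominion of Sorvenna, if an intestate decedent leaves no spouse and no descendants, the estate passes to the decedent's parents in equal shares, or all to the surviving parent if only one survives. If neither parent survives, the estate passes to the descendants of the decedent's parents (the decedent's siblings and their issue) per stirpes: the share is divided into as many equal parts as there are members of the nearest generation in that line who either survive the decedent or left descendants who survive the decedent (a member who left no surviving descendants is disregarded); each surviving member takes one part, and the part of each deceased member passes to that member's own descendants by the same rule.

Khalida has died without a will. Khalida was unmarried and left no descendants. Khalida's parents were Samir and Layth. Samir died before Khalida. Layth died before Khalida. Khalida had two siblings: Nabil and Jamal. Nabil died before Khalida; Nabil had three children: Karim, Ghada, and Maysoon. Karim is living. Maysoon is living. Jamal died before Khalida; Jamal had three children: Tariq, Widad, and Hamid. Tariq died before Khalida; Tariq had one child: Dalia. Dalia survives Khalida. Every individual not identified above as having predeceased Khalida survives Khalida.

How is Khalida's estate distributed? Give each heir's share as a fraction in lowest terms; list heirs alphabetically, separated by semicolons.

Dalia 1/6; Ghada 1/6; Hamid 1/6; Karim 1/6; Maysoon 1/6; Widad 1/6

Neither parent survives and there are no descendants, so the estate passes to Khalida's siblings and their issue per stirpes.
The estate is divided into 2 equal shares of 1/2 among Nabil, Jamal.
Nabil predeceased; the 1/2 allotted to Nabil's branch passes to Nabil's issue by representation.
The 1/2 is divided into 3 equal shares of 1/6 among Karim, Ghada, Maysoon.
Karim is living and takes 1/6.
Ghada is living and takes 1/6.
Maysoon is living and takes 1/6.
Jamal predeceased; the 1/2 allotted to Jamal's branch passes to Jamal's issue by representation.
The 1/2 is divided into 3 equal shares of 1/6 among Tariq, Widad, Hamid.
Tariq predeceased; the 1/6 allotted to Tariq's branch passes to Tariq's issue by representation.
Dalia is the sole taker at this level and receives the full 1/6.
Widad is living and takes 1/6.
Hamid is living and takes 1/6.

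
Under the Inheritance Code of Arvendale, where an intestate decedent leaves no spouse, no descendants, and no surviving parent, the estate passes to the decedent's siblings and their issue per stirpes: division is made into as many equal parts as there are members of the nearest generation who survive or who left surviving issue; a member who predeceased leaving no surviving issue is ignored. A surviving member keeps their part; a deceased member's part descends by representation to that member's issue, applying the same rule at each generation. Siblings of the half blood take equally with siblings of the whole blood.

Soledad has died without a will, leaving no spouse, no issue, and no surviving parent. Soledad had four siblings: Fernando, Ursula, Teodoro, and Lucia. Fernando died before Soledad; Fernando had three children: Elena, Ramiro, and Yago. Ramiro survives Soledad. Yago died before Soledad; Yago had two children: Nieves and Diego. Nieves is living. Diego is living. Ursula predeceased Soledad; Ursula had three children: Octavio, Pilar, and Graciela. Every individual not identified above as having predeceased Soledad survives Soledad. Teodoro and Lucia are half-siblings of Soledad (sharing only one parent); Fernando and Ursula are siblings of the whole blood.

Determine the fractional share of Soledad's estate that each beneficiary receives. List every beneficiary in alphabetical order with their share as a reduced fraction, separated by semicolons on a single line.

No spouse, descendants, or parent survives, so the estate passes to Soledad's siblings per stirpes.
Half-blood and whole-blood siblings take equally under the stated rule.
The estate is divided into 4 equal shares of 1/4 among Fernando, Ursula, Teodoro, Lucia.
Fernando predeceased; the 1/4 allotted to Fernando's branch passes to Fernando's issue by representation.
The 1/4 is divided into 3 equal shares of 1/12 among Elena, Ramiro, Yago.
Elena is living and takes 1/12.
Ramiro is living and takes 1/12.
Yago predeceased; the 1/12 allotted to Yago's branch passes to Yago's issue by representation.
The 1/12 is divided into 2 equal shares of 1/24 among Nieves, Diego.
Nieves is living and takes 1/24.
Diego is living and takes 1/24.
Ursula predeceased; the 1/4 allotted to Ursula's branch passes to Ursula's issue by representation.
The 1/4 is divided into 3 equal shares of 1/12 among Octavio, Pilar, Graciela.
Octavio is living and takes 1/12.
Pilar is living and takes 1/12.
Graciela is living and takes 1/12.
Teodoro is living and takes 1/4.
Lucia is living and takes 1/4.

Diego 1/24; Elena 1/12; Graciela 1/12; Lucia 1/4; Nieves 1/24; Octavio 1/12; Pilar 1/12; Ramiro 1/12; Teodoro 1/4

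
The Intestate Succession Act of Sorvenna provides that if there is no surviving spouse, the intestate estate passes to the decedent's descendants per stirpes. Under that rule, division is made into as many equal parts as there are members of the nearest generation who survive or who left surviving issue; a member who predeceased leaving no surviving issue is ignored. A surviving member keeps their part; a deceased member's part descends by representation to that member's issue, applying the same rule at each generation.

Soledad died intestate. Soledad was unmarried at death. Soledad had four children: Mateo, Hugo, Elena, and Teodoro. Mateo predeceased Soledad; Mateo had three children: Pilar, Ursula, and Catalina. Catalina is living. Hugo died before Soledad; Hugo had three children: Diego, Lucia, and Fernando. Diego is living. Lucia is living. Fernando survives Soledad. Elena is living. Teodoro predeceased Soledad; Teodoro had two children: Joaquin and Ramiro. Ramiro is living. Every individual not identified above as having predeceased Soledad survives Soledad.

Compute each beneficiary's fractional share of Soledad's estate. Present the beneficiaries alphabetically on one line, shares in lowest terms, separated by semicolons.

Catalina 1/12; Diego 1/12; Elena 1/4; Fernando 1/12; Joaquin 1/8; Lucia 1/12; Pilar 1/12; Ramiro 1/8; Ursula 1/12

There is no surviving spouse, so the entire estate passes to Soledad's descendants per stirpes.
The estate is divided into 4 equal shares of 1/4 among Mateo, Hugo, Elena, Teodoro.
Mateo predeceased; the 1/4 allotted to Mateo's branch passes to Mateo's issue by representation.
The 1/4 is divided into 3 equal shares of 1/12 among Pilar, Ursula, Catalina.
Pilar is living and takes 1/12.
Ursula is living and takes 1/12.
Catalina is living and takes 1/12.
Hugo predeceased; the 1/4 allotted to Hugo's branch passes to Hugo's issue by representation.
The 1/4 is divided into 3 equal shares of 1/12 among Diego, Lucia, Fernando.
Diego is living and takes 1/12.
Lucia is living and takes 1/12.
Fernando is living and takes 1/12.
Elena is living and takes 1/4.
Teodoro predeceased; the 1/4 allotted to Teodoro's branch passes to Teodoro's issue by representation.
The 1/4 is divided into 2 equal shares of 1/8 among Joaquin, Ramiro.
Joaquin is living and takes 1/8.
Ramiro is living and takes 1/8.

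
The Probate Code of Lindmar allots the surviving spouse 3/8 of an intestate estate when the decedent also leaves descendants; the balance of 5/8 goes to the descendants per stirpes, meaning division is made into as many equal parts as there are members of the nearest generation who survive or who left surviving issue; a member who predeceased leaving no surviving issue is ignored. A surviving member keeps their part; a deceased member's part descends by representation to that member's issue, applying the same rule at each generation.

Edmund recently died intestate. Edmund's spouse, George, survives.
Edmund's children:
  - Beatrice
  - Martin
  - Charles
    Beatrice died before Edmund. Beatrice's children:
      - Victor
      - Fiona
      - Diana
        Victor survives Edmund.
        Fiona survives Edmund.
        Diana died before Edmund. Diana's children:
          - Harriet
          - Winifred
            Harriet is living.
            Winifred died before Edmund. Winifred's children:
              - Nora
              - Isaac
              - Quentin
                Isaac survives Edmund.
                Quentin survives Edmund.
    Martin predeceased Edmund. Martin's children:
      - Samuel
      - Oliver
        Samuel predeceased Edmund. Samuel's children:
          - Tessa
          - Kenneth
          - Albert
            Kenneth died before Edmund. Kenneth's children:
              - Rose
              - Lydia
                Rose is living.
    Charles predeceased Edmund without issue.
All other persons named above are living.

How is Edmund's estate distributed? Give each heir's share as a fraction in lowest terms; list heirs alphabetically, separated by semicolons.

Albert 5/96; Fiona 5/48; George 3/8; Harriet 5/96; Isaac 5/288; Lydia 5/192; Nora 5/288; Oliver 5/32; Quentin 5/288; Rose 5/192; Tessa 5/96; Victor 5/48

George, as surviving spouse, takes 3/8.
The remaining 5/8 passes to Edmund's descendants per stirpes.
Charles left no surviving issue, so that branch lapses and is disregarded.
The 5/8 is divided into 2 equal shares of 5/16 among Beatrice, Martin.
Beatrice predeceased; the 5/16 allotted to Beatrice's branch passes to Beatrice's issue by representation.
The 5/16 is divided into 3 equal shares of 5/48 among Victor, Fiona, Diana.
Victor is living and takes 5/48.
Fiona is living and takes 5/48.
Diana predeceased; the 5/48 allotted to Diana's branch passes to Diana's issue by representation.
The 5/48 is divided into 2 equal shares of 5/96 among Harriet, Winifred.
Harriet is living and takes 5/96.
Winifred predeceased; the 5/96 allotted to Winifred's branch passes to Winifred's issue by representation.
The 5/96 is divided into 3 equal shares of 5/288 among Nora, Isaac, Quentin.
Nora is living and takes 5/288.
Isaac is living and takes 5/288.
Quentin is living and takes 5/288.
Martin predeceased; the 5/16 allotted to Martin's branch passes to Martin's issue by representation.
The 5/16 is divided into 2 equal shares of 5/32 among Samuel, Oliver.
Samuel predeceased; the 5/32 allotted to Samuel's branch passes to Samuel's issue by representation.
The 5/32 is divided into 3 equal shares of 5/96 among Tessa, Kenneth, Albert.
Tessa is living and takes 5/96.
Kenneth predeceased; the 5/96 allotted to Kenneth's branch passes to Kenneth's issue by representation.
The 5/96 is divided into 2 equal shares of 5/192 among Rose, Lydia.
Rose is living and takes 5/192.
Lydia is living and takes 5/192.
Albert is living and takes 5/96.
Oliver is living and takes 5/32.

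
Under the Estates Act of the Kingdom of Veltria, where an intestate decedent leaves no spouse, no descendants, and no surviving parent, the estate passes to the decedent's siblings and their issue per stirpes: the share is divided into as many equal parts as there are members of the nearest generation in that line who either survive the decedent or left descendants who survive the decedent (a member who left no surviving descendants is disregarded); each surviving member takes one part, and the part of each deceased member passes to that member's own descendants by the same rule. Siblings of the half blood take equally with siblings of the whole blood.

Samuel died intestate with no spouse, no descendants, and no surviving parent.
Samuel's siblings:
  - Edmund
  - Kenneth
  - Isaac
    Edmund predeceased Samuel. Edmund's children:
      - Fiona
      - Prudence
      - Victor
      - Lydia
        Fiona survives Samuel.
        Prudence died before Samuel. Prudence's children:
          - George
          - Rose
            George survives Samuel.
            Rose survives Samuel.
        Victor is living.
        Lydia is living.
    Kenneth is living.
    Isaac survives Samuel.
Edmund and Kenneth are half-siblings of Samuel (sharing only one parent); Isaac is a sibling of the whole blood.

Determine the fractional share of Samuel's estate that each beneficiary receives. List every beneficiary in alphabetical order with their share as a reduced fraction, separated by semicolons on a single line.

No spouse, descendants, or parent survives, so the estate passes to Samuel's siblings per stirpes.
Half-blood and whole-blood siblings take equally under the stated rule.
The estate is divided into 3 equal shares of 1/3 among Edmund, Kenneth, Isaac.
Edmund predeceased; the 1/3 allotted to Edmund's branch passes to Edmund's issue by representation.
The 1/3 is divided into 4 equal shares of 1/12 among Fiona, Prudence, Victor, Lydia.
Fiona is living and takes 1/12.
Prudence predeceased; the 1/12 allotted to Prudence's branch passes to Prudence's issue by representation.
The 1/12 is divided into 2 equal shares of 1/24 among George, Rose.
George is living and takes 1/24.
Rose is living and takes 1/24.
Victor is living and takes 1/12.
Lydia is living and takes 1/12.
Kenneth is living and takes 1/3.
Isaac is living and takes 1/3.

Fiona 1/12; George 1/24; Isaac 1/3; Kenneth 1/3; Lydia 1/12; Rose 1/24; Victor 1/12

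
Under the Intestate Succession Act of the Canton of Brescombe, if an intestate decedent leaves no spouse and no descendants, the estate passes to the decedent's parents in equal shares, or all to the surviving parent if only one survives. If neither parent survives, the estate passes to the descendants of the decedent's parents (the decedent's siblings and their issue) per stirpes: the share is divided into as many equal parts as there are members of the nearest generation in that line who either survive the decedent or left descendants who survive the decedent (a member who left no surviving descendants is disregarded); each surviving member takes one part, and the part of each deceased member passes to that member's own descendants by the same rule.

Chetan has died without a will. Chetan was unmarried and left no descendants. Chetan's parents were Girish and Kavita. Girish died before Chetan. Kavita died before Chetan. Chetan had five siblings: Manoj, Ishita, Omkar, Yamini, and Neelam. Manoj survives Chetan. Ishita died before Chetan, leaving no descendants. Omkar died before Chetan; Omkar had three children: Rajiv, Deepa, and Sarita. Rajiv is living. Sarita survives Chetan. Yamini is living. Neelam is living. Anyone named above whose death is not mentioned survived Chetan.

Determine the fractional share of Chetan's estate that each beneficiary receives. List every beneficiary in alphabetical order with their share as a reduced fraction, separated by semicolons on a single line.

Deepa 1/12; Manoj 1/4; Neelam 1/4; Rajiv 1/12; Sarita 1/12; Yamini 1/4

Neither parent survives and there are no descendants, so the estate passes to Chetan's siblings and their issue per stirpes.
Ishita left no surviving issue, so that branch lapses and is disregarded.
The estate is divided into 4 equal shares of 1/4 among Manoj, Omkar, Yamini, Neelam.
Manoj is living and takes 1/4.
Omkar predeceased; the 1/4 allotted to Omkar's branch passes to Omkar's issue by representation.
The 1/4 is divided into 3 equal shares of 1/12 among Rajiv, Deepa, Sarita.
Rajiv is living and takes 1/12.
Deepa is living and takes 1/12.
Sarita is living and takes 1/12.
Yamini is living and takes 1/4.
Neelam is living and takes 1/4.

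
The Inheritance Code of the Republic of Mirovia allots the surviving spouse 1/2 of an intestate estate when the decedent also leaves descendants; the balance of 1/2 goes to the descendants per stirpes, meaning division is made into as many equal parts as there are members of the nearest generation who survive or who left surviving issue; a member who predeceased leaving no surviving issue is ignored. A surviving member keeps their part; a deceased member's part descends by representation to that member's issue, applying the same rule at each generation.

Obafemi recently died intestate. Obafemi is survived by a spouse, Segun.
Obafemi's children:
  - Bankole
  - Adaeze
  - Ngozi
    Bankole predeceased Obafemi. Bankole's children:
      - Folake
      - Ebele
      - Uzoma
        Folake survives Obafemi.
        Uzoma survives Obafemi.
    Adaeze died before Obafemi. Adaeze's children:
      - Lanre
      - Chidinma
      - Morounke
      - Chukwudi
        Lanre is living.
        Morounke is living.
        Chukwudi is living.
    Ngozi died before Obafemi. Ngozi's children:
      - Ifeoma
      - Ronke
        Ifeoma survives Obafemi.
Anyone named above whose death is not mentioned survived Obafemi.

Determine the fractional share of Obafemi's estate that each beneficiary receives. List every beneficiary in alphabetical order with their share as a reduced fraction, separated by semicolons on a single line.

Segun, as surviving spouse, takes 1/2.
The remaining 1/2 passes to Obafemi's descendants per stirpes.
The 1/2 is divided into 3 equal shares of 1/6 among Bankole, Adaeze, Ngozi.
Bankole predeceased; the 1/6 allotted to Bankole's branch passes to Bankole's issue by representation.
The 1/6 is divided into 3 equal shares of 1/18 among Folake, Ebele, Uzoma.
Folake is living and takes 1/18.
Ebele is living and takes 1/18.
Uzoma is living and takes 1/18.
Adaeze predeceased; the 1/6 allotted to Adaeze's branch passes to Adaeze's issue by representation.
The 1/6 is divided into 4 equal shares of 1/24 among Lanre, Chidinma, Morounke, Chukwudi.
Lanre is living and takes 1/24.
Chidinma is living and takes 1/24.
Morounke is living and takes 1/24.
Chukwudi is living and takes 1/24.
Ngozi predeceased; the 1/6 allotted to Ngozi's branch passes to Ngozi's issue by representation.
The 1/6 is divided into 2 equal shares of 1/12 among Ifeoma, Ronke.
Ifeoma is living and takes 1/12.
Ronke is living and takes 1/12.

Chidinma 1/24; Chukwudi 1/24; Ebele 1/18; Folake 1/18; Ifeoma 1/12; Lanre 1/24; Morounke 1/24; Ronke 1/12; Segun 1/2; Uzoma 1/18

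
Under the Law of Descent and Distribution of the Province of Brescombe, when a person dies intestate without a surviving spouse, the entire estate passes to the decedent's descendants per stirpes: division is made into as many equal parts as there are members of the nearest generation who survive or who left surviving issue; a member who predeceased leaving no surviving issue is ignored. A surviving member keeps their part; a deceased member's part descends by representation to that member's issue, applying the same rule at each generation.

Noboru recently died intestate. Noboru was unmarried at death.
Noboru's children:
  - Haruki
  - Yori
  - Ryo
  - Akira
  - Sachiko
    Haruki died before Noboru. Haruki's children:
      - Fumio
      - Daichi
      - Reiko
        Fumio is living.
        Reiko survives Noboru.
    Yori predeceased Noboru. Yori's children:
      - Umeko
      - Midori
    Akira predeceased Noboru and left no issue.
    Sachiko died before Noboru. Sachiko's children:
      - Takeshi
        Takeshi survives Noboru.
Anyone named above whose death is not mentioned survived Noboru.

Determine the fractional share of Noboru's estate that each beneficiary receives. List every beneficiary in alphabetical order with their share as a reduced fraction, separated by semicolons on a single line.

There is no surviving spouse, so the entire estate passes to Noboru's descendants per stirpes.
Akira left no surviving issue, so that branch lapses and is disregarded.
The estate is divided into 4 equal shares of 1/4 among Haruki, Yori, Ryo, Sachiko.
Haruki predeceased; the 1/4 allotted to Haruki's branch passes to Haruki's issue by representation.
The 1/4 is divided into 3 equal shares of 1/12 among Fumio, Daichi, Reiko.
Fumio is living and takes 1/12.
Daichi is living and takes 1/12.
Reiko is living and takes 1/12.
Yori predeceased; the 1/4 allotted to Yori's branch passes to Yori's issue by representation.
The 1/4 is divided into 2 equal shares of 1/8 among Umeko, Midori.
Umeko is living and takes 1/8.
Midori is living and takes 1/8.
Ryo is living and takes 1/4.
Sachiko predeceased; the 1/4 allotted to Sachiko's branch passes to Sachiko's issue by representation.
Takeshi is the sole taker at this level and receives the full 1/4.

Daichi 1/12; Fumio 1/12; Midori 1/8; Reiko 1/12; Ryo 1/4; Takeshi 1/4; Umeko 1/8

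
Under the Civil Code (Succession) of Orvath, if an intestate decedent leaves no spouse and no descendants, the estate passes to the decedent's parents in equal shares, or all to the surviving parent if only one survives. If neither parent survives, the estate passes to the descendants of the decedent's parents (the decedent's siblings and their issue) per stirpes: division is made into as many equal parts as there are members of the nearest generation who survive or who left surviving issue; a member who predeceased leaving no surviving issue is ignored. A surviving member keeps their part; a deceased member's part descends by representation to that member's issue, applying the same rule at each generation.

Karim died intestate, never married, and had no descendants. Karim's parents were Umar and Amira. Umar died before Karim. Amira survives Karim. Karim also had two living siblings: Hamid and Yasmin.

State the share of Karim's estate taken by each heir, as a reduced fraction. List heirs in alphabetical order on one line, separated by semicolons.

Amira 1

Only one parent, Amira, survives, so Amira takes the entire estate. The siblings take nothing because a surviving parent has priority.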